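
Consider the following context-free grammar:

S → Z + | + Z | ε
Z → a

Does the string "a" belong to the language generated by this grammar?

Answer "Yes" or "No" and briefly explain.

No - no valid derivation exists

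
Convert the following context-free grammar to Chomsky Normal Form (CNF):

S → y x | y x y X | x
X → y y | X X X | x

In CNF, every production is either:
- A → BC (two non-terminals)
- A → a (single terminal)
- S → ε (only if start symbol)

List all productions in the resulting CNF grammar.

TY → y; TX → x; S → x; X → x; S → TY TX; S → TY X0; X0 → TX X1; X1 → TY X; X → TY TY; X → X X2; X2 → X X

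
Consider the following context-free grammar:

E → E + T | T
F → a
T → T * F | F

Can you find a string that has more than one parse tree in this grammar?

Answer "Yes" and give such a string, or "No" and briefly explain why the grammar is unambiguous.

No - the grammar is unambiguous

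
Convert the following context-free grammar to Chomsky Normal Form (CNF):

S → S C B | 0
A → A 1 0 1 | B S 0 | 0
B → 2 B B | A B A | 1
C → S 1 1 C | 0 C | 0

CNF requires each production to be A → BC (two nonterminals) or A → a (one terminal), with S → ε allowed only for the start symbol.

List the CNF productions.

S → 0; T1 → 1; T0 → 0; A → 0; T2 → 2; B → 1; C → 0; S → S X0; X0 → C B; A → A X1; X1 → T1 X2; X2 → T0 T1; A → B X3; X3 → S T0; B → T2 X4; X4 → B B; B → A X5; X5 → B A; C → S X6; X6 → T1 X7; X7 → T1 C; C → T0 C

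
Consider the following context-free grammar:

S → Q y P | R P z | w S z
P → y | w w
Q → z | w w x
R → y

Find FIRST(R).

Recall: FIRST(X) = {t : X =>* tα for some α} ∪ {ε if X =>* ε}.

We compute FIRST(R) using the standard algorithm.
FIRST(P) = {w, y}
FIRST(Q) = {w, z}
FIRST(R) = {y}
FIRST(S) = {w, y, z}
Therefore, FIRST(R) = {y}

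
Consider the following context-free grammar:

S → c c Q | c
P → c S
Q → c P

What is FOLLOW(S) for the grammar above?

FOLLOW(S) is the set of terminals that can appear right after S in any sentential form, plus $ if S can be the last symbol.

We compute FOLLOW(S) using the standard algorithm.
FOLLOW(S) starts with {$}.
FIRST(P) = {c}
FIRST(Q) = {c}
FIRST(S) = {c}
FOLLOW(P) = {$}
FOLLOW(Q) = {$}
FOLLOW(S) = {$}
Therefore, FOLLOW(S) = {$}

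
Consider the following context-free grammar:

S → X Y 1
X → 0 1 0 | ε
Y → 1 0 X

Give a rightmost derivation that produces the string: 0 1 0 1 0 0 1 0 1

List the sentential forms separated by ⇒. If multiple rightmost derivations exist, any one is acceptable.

S ⇒ X Y 1 ⇒ X 1 0 X 1 ⇒ X 1 0 0 1 0 1 ⇒ 0 1 0 1 0 0 1 0 1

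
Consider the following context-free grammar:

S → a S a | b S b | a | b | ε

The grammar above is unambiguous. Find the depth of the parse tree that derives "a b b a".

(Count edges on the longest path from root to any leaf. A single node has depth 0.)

3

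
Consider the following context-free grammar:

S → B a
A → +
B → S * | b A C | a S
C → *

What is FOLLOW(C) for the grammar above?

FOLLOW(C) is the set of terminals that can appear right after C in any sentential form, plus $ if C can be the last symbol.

We compute FOLLOW(C) using the standard algorithm.
FOLLOW(S) starts with {$}.
FIRST(A) = {+}
FIRST(B) = {a, b}
FIRST(C) = {*}
FIRST(S) = {a, b}
FOLLOW(A) = {*}
FOLLOW(B) = {a}
FOLLOW(C) = {a}
FOLLOW(S) = {$, *, a}
Therefore, FOLLOW(C) = {a}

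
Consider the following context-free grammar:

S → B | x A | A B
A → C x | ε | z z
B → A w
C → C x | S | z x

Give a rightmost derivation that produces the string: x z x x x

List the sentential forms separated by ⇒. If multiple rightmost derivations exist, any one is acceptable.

S ⇒ x A ⇒ x C x ⇒ x C x x ⇒ x z x x x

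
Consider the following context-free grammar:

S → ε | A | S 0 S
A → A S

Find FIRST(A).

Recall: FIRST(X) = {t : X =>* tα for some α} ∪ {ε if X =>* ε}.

We compute FIRST(A) using the standard algorithm.
FIRST(A) = {}
FIRST(S) = {0, ε}
Therefore, FIRST(A) = {}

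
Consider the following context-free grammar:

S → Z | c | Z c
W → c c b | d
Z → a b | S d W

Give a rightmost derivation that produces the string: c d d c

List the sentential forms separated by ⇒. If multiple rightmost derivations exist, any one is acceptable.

S ⇒ Z c ⇒ S d W c ⇒ S d d c ⇒ c d d c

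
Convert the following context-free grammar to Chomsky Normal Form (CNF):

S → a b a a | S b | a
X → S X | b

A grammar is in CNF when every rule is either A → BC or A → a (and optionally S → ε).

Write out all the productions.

TA → a; TB → b; S → a; X → b; S → TA X0; X0 → TB X1; X1 → TA TA; S → S TB; X → S X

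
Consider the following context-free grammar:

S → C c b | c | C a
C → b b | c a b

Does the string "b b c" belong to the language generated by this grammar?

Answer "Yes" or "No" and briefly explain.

No - no valid derivation exists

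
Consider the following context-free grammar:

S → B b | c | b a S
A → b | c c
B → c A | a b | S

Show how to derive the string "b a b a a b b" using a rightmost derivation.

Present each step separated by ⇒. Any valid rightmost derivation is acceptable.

S ⇒ b a S ⇒ b a b a S ⇒ b a b a B b ⇒ b a b a a b b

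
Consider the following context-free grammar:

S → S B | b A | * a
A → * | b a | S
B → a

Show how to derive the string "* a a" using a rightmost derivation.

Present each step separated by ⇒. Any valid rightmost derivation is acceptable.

S ⇒ S B ⇒ S a ⇒ * a a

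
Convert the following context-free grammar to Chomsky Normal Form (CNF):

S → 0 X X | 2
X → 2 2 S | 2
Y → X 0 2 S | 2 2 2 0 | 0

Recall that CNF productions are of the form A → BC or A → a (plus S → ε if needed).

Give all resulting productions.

T0 → 0; S → 2; T2 → 2; X → 2; Y → 0; S → T0 X0; X0 → X X; X → T2 X1; X1 → T2 S; Y → X X2; X2 → T0 X3; X3 → T2 S; Y → T2 X4; X4 → T2 X5; X5 → T2 T0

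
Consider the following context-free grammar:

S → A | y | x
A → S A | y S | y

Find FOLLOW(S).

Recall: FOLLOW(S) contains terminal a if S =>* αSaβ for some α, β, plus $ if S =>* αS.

We compute FOLLOW(S) using the standard algorithm.
FOLLOW(S) starts with {$}.
FIRST(A) = {x, y}
FIRST(S) = {x, y}
FOLLOW(A) = {$, x, y}
FOLLOW(S) = {$, x, y}
Therefore, FOLLOW(S) = {$, x, y}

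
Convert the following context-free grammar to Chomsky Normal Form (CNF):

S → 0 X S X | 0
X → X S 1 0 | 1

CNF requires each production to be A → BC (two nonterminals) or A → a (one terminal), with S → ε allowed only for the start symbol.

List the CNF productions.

T0 → 0; S → 0; T1 → 1; X → 1; S → T0 X0; X0 → X X1; X1 → S X; X → X X2; X2 → S X3; X3 → T1 T0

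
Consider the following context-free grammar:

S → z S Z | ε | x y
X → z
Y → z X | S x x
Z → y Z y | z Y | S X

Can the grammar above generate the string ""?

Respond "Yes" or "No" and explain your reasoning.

Yes - a valid derivation exists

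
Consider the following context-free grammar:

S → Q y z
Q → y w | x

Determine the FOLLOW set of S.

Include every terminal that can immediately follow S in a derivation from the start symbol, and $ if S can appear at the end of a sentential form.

We compute FOLLOW(S) using the standard algorithm.
FOLLOW(S) starts with {$}.
FIRST(Q) = {x, y}
FIRST(S) = {x, y}
FOLLOW(Q) = {y}
FOLLOW(S) = {$}
Therefore, FOLLOW(S) = {$}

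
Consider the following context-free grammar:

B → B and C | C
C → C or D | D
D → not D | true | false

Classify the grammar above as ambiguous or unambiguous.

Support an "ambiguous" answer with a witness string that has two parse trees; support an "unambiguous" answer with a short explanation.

Unambiguous - every string in the language has a unique parse tree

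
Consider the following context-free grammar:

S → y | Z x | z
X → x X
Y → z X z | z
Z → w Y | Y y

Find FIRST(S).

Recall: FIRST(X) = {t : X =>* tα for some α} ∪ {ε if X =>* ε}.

We compute FIRST(S) using the standard algorithm.
FIRST(S) = {w, y, z}
FIRST(X) = {x}
FIRST(Y) = {z}
FIRST(Z) = {w, z}
Therefore, FIRST(S) = {w, y, z}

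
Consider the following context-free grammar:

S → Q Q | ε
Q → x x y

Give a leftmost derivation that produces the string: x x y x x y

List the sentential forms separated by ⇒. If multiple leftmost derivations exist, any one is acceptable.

S ⇒ Q Q ⇒ x x y Q ⇒ x x y x x y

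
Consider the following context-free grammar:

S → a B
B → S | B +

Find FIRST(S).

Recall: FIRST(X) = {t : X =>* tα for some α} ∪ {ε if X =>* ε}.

We compute FIRST(S) using the standard algorithm.
FIRST(B) = {a}
FIRST(S) = {a}
Therefore, FIRST(S) = {a}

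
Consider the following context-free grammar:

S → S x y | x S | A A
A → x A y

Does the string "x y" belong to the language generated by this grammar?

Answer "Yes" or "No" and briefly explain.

No - no valid derivation exists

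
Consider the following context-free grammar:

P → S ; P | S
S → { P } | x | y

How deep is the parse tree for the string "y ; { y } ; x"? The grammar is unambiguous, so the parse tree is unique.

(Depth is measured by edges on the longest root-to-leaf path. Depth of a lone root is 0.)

5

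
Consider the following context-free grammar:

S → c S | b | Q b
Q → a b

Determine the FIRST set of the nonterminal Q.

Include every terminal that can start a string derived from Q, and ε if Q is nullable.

We compute FIRST(Q) using the standard algorithm.
FIRST(Q) = {a}
FIRST(S) = {a, b, c}
Therefore, FIRST(Q) = {a}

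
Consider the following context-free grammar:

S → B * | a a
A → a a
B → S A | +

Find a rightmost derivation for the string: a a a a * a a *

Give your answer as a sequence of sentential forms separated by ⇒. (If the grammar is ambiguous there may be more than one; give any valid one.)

S ⇒ B * ⇒ S A * ⇒ S a a * ⇒ B * a a * ⇒ S A * a a * ⇒ S a a * a a * ⇒ a a a a * a a *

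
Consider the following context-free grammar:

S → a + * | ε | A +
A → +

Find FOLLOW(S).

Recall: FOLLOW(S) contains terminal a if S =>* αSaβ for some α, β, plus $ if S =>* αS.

We compute FOLLOW(S) using the standard algorithm.
FOLLOW(S) starts with {$}.
FIRST(A) = {+}
FIRST(S) = {+, a, ε}
FOLLOW(A) = {+}
FOLLOW(S) = {$}
Therefore, FOLLOW(S) = {$}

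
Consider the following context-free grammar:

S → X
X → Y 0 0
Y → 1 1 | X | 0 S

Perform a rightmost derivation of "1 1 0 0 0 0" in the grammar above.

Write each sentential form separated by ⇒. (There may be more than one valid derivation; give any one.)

S ⇒ X ⇒ Y 0 0 ⇒ X 0 0 ⇒ Y 0 0 0 0 ⇒ 1 1 0 0 0 0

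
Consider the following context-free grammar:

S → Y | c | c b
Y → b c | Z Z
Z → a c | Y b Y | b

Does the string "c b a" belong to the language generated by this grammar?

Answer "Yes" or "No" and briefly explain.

No - no valid derivation exists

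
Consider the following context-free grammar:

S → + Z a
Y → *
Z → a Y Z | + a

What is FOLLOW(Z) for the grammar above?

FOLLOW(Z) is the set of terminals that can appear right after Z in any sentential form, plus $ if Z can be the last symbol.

We compute FOLLOW(Z) using the standard algorithm.
FOLLOW(S) starts with {$}.
FIRST(S) = {+}
FIRST(Y) = {*}
FIRST(Z) = {+, a}
FOLLOW(S) = {$}
FOLLOW(Y) = {+, a}
FOLLOW(Z) = {a}
Therefore, FOLLOW(Z) = {a}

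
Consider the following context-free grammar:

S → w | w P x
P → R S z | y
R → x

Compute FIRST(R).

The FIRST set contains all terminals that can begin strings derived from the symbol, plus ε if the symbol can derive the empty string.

We compute FIRST(R) using the standard algorithm.
FIRST(P) = {x, y}
FIRST(R) = {x}
FIRST(S) = {w}
Therefore, FIRST(R) = {x}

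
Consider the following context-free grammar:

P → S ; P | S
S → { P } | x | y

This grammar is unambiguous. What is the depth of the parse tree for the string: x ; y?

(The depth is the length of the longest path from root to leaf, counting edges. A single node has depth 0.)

3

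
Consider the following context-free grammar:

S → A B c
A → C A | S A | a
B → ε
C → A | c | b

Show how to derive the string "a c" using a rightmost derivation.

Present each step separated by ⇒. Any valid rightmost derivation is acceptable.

S ⇒ A B c ⇒ A c ⇒ a c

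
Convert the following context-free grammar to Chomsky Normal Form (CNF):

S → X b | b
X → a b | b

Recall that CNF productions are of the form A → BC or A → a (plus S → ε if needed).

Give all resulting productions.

TB → b; S → b; TA → a; X → b; S → X TB; X → TA TB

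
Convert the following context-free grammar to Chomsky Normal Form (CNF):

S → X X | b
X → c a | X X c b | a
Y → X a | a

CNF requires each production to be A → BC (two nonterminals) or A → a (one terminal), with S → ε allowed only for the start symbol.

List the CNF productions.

S → b; TC → c; TA → a; TB → b; X → a; Y → a; S → X X; X → TC TA; X → X X0; X0 → X X1; X1 → TC TB; Y → X TA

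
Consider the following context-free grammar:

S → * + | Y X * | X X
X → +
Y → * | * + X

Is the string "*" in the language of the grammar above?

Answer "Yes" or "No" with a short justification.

No - no valid derivation exists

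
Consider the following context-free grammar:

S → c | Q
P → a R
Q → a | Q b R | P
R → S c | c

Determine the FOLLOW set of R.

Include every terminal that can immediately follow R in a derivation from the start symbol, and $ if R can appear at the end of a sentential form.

We compute FOLLOW(R) using the standard algorithm.
FOLLOW(S) starts with {$}.
FIRST(P) = {a}
FIRST(Q) = {a}
FIRST(R) = {a, c}
FIRST(S) = {a, c}
FOLLOW(P) = {$, b, c}
FOLLOW(Q) = {$, b, c}
FOLLOW(R) = {$, b, c}
FOLLOW(S) = {$, c}
Therefore, FOLLOW(R) = {$, b, c}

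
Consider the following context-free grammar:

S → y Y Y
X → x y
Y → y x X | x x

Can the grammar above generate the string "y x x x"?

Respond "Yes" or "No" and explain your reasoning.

No - no valid derivation exists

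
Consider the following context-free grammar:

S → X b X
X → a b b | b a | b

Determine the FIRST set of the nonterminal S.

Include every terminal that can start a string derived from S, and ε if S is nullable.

We compute FIRST(S) using the standard algorithm.
FIRST(S) = {a, b}
FIRST(X) = {a, b}
Therefore, FIRST(S) = {a, b}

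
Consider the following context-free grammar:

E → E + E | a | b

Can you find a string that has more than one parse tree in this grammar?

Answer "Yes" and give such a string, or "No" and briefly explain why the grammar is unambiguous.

Yes - the string 'b + b + a + a' has two distinct parse trees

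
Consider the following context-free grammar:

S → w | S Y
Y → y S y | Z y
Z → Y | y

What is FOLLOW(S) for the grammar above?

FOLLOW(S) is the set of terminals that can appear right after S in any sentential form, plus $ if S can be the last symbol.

We compute FOLLOW(S) using the standard algorithm.
FOLLOW(S) starts with {$}.
FIRST(S) = {w}
FIRST(Y) = {y}
FIRST(Z) = {y}
FOLLOW(S) = {$, y}
FOLLOW(Y) = {$, y}
FOLLOW(Z) = {y}
Therefore, FOLLOW(S) = {$, y}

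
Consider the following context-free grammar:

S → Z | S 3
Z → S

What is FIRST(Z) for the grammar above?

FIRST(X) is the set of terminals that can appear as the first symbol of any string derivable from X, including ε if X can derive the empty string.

We compute FIRST(Z) using the standard algorithm.
FIRST(S) = {}
FIRST(Z) = {}
Therefore, FIRST(Z) = {}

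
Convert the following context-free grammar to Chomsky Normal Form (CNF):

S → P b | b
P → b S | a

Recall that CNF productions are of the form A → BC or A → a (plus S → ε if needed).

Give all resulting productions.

TB → b; S → b; P → a; S → P TB; P → TB S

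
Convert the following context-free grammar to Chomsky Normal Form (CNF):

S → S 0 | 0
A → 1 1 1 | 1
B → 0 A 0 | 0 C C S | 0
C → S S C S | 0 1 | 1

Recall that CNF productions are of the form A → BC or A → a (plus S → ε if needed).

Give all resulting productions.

T0 → 0; S → 0; T1 → 1; A → 1; B → 0; C → 1; S → S T0; A → T1 X0; X0 → T1 T1; B → T0 X1; X1 → A T0; B → T0 X2; X2 → C X3; X3 → C S; C → S X4; X4 → S X5; X5 → C S; C → T0 T1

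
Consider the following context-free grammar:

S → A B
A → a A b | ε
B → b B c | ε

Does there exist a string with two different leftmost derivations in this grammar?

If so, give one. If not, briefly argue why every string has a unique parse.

No - every string in the language has a unique leftmost derivation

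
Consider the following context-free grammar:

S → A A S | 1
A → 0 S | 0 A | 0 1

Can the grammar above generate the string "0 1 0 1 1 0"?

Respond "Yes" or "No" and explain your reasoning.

No - no valid derivation exists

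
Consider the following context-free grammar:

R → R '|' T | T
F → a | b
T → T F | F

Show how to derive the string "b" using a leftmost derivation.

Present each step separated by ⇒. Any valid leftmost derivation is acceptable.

R ⇒ T ⇒ F ⇒ b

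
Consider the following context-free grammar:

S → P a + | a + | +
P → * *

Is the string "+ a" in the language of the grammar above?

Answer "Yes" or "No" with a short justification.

No - no valid derivation exists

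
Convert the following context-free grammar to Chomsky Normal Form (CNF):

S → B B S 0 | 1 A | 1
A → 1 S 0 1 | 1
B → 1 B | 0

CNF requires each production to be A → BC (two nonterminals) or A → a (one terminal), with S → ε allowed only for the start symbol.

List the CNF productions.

T0 → 0; T1 → 1; S → 1; A → 1; B → 0; S → B X0; X0 → B X1; X1 → S T0; S → T1 A; A → T1 X2; X2 → S X3; X3 → T0 T1; B → T1 B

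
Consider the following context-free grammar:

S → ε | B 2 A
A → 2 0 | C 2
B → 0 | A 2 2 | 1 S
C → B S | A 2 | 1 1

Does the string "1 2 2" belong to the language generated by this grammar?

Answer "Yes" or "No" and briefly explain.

No - no valid derivation exists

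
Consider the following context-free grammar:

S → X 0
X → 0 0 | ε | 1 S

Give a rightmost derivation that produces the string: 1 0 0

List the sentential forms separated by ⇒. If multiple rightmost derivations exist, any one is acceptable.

S ⇒ X 0 ⇒ 1 S 0 ⇒ 1 X 0 0 ⇒ 1 0 0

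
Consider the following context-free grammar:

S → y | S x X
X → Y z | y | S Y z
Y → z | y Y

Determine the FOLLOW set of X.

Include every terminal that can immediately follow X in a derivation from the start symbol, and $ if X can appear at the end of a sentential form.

We compute FOLLOW(X) using the standard algorithm.
FOLLOW(S) starts with {$}.
FIRST(S) = {y}
FIRST(X) = {y, z}
FIRST(Y) = {y, z}
FOLLOW(S) = {$, x, y, z}
FOLLOW(X) = {$, x, y, z}
FOLLOW(Y) = {z}
Therefore, FOLLOW(X) = {$, x, y, z}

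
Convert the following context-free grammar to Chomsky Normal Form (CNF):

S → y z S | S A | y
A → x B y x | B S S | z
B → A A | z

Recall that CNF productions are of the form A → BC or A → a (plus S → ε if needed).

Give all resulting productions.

TY → y; TZ → z; S → y; TX → x; A → z; B → z; S → TY X0; X0 → TZ S; S → S A; A → TX X1; X1 → B X2; X2 → TY TX; A → B X3; X3 → S S; B → A A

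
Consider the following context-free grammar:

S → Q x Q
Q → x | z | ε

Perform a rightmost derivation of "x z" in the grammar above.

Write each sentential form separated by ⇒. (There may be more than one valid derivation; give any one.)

S ⇒ Q x Q ⇒ Q x z ⇒ x z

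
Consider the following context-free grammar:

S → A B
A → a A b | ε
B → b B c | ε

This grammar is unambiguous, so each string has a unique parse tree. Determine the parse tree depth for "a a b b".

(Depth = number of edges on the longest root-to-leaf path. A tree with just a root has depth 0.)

4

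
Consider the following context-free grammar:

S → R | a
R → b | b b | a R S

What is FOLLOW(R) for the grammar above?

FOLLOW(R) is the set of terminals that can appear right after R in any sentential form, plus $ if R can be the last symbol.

We compute FOLLOW(R) using the standard algorithm.
FOLLOW(S) starts with {$}.
FIRST(R) = {a, b}
FIRST(S) = {a, b}
FOLLOW(R) = {$, a, b}
FOLLOW(S) = {$, a, b}
Therefore, FOLLOW(R) = {$, a, b}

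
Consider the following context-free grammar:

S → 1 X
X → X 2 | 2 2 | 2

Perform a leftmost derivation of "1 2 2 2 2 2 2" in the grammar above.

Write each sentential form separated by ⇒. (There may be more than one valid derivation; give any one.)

S ⇒ 1 X ⇒ 1 X 2 ⇒ 1 X 2 2 ⇒ 1 X 2 2 2 ⇒ 1 X 2 2 2 2 ⇒ 1 2 2 2 2 2 2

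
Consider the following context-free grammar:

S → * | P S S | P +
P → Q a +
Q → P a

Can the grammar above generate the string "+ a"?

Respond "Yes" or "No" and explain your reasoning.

No - no valid derivation exists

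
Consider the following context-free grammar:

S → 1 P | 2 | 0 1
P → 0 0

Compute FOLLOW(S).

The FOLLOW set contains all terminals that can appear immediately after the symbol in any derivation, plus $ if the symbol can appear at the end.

We compute FOLLOW(S) using the standard algorithm.
FOLLOW(S) starts with {$}.
FIRST(P) = {0}
FIRST(S) = {0, 1, 2}
FOLLOW(P) = {$}
FOLLOW(S) = {$}
Therefore, FOLLOW(S) = {$}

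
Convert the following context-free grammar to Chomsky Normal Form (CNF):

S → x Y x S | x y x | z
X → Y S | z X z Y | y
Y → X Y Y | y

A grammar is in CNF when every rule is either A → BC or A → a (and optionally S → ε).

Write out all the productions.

TX → x; TY → y; S → z; TZ → z; X → y; Y → y; S → TX X0; X0 → Y X1; X1 → TX S; S → TX X2; X2 → TY TX; X → Y S; X → TZ X3; X3 → X X4; X4 → TZ Y; Y → X X5; X5 → Y Y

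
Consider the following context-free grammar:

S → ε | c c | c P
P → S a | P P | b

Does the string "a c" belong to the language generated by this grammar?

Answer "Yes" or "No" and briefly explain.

No - no valid derivation exists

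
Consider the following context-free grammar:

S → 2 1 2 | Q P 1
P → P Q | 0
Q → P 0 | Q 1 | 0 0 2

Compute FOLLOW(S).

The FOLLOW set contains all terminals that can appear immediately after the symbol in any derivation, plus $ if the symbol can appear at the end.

We compute FOLLOW(S) using the standard algorithm.
FOLLOW(S) starts with {$}.
FIRST(P) = {0}
FIRST(Q) = {0}
FIRST(S) = {0, 2}
FOLLOW(P) = {0, 1}
FOLLOW(Q) = {0, 1}
FOLLOW(S) = {$}
Therefore, FOLLOW(S) = {$}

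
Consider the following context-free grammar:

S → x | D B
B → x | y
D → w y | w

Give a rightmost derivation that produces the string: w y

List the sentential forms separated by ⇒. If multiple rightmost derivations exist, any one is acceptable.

S ⇒ D B ⇒ D y ⇒ w y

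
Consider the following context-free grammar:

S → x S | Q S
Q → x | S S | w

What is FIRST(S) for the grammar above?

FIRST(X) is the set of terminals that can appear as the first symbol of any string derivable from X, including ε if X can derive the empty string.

We compute FIRST(S) using the standard algorithm.
FIRST(Q) = {w, x}
FIRST(S) = {w, x}
Therefore, FIRST(S) = {w, x}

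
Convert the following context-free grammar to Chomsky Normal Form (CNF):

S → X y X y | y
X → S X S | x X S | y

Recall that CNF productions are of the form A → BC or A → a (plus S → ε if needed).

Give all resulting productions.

TY → y; S → y; TX → x; X → y; S → X X0; X0 → TY X1; X1 → X TY; X → S X2; X2 → X S; X → TX X3; X3 → X S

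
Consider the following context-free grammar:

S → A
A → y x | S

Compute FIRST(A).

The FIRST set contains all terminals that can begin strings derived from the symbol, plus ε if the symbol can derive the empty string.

We compute FIRST(A) using the standard algorithm.
FIRST(A) = {y}
FIRST(S) = {y}
Therefore, FIRST(A) = {y}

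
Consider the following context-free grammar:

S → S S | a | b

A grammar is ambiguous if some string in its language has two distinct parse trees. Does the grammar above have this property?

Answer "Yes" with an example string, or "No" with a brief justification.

Yes - the string 'a a a a b' has two distinct parse trees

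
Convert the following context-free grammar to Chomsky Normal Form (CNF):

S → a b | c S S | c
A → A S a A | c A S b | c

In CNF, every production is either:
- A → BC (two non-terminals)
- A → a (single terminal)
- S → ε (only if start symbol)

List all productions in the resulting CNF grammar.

TA → a; TB → b; TC → c; S → c; A → c; S → TA TB; S → TC X0; X0 → S S; A → A X1; X1 → S X2; X2 → TA A; A → TC X3; X3 → A X4; X4 → S TB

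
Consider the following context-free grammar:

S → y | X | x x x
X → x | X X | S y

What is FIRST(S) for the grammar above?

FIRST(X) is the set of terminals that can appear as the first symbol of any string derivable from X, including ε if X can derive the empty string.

We compute FIRST(S) using the standard algorithm.
FIRST(S) = {x, y}
FIRST(X) = {x, y}
Therefore, FIRST(S) = {x, y}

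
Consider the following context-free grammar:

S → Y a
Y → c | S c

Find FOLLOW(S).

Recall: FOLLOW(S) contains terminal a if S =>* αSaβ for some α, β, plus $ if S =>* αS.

We compute FOLLOW(S) using the standard algorithm.
FOLLOW(S) starts with {$}.
FIRST(S) = {c}
FIRST(Y) = {c}
FOLLOW(S) = {$, c}
FOLLOW(Y) = {a}
Therefore, FOLLOW(S) = {$, c}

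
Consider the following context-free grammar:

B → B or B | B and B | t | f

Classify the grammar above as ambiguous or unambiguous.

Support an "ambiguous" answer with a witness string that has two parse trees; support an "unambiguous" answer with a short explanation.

Ambiguous - the string 't and t or f' has two distinct parse trees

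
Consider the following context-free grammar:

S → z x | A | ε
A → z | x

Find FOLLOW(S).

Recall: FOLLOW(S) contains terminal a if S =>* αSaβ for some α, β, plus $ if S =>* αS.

We compute FOLLOW(S) using the standard algorithm.
FOLLOW(S) starts with {$}.
FIRST(A) = {x, z}
FIRST(S) = {x, z, ε}
FOLLOW(A) = {$}
FOLLOW(S) = {$}
Therefore, FOLLOW(S) = {$}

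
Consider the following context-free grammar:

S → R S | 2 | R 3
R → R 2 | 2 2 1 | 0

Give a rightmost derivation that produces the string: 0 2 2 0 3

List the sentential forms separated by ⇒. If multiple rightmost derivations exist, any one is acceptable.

S ⇒ R S ⇒ R R 3 ⇒ R 0 3 ⇒ R 2 0 3 ⇒ R 2 2 0 3 ⇒ 0 2 2 0 3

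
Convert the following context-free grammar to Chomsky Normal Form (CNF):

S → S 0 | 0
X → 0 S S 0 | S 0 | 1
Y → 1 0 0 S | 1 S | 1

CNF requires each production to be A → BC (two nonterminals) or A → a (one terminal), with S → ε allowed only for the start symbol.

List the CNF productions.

T0 → 0; S → 0; X → 1; T1 → 1; Y → 1; S → S T0; X → T0 X0; X0 → S X1; X1 → S T0; X → S T0; Y → T1 X2; X2 → T0 X3; X3 → T0 S; Y → T1 S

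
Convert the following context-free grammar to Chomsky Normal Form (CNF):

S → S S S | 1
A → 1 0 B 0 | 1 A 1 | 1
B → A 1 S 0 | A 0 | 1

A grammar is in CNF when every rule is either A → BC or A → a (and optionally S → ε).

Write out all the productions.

S → 1; T1 → 1; T0 → 0; A → 1; B → 1; S → S X0; X0 → S S; A → T1 X1; X1 → T0 X2; X2 → B T0; A → T1 X3; X3 → A T1; B → A X4; X4 → T1 X5; X5 → S T0; B → A T0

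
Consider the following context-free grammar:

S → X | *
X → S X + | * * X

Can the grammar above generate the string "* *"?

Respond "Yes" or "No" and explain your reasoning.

No - no valid derivation exists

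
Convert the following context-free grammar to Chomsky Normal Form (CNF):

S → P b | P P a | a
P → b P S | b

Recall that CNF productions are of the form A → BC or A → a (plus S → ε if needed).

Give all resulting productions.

TB → b; TA → a; S → a; P → b; S → P TB; S → P X0; X0 → P TA; P → TB X1; X1 → P S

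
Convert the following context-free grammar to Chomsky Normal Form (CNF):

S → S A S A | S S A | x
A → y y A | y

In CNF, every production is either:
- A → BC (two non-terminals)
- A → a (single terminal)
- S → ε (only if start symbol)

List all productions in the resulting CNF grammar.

S → x; TY → y; A → y; S → S X0; X0 → A X1; X1 → S A; S → S X2; X2 → S A; A → TY X3; X3 → TY A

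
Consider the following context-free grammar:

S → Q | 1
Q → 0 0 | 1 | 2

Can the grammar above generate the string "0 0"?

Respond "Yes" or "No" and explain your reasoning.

Yes - a valid derivation exists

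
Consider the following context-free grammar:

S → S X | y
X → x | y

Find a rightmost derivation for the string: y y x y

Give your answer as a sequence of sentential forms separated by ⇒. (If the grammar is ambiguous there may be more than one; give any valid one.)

S ⇒ S X ⇒ S y ⇒ S X y ⇒ S x y ⇒ S X x y ⇒ S y x y ⇒ y y x y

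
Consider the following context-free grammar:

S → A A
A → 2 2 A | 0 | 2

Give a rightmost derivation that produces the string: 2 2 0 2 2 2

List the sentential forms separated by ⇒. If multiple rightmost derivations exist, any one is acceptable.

S ⇒ A A ⇒ A 2 2 A ⇒ A 2 2 2 ⇒ 2 2 A 2 2 2 ⇒ 2 2 0 2 2 2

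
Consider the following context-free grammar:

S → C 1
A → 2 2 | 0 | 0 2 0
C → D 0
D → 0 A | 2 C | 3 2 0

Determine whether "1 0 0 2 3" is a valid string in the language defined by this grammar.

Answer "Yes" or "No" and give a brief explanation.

No - no valid derivation exists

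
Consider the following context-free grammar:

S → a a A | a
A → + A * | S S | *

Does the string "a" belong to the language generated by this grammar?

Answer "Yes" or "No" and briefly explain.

Yes - a valid derivation exists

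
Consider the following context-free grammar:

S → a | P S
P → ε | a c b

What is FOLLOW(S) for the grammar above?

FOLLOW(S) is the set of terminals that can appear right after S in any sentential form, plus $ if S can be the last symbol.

We compute FOLLOW(S) using the standard algorithm.
FOLLOW(S) starts with {$}.
FIRST(P) = {a, ε}
FIRST(S) = {a}
FOLLOW(P) = {a}
FOLLOW(S) = {$}
Therefore, FOLLOW(S) = {$}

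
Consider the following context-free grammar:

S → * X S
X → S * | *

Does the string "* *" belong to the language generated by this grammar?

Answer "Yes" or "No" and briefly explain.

No - no valid derivation exists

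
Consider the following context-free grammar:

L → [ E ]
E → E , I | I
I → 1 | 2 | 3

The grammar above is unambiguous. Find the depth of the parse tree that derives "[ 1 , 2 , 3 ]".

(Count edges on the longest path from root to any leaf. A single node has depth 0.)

5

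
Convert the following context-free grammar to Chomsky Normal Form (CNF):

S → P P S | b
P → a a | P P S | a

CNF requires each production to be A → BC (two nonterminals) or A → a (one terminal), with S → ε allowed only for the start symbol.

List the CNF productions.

S → b; TA → a; P → a; S → P X0; X0 → P S; P → TA TA; P → P X1; X1 → P S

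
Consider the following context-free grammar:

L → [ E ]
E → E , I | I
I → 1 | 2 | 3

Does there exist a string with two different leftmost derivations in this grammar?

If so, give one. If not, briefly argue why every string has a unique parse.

No - every string in the language has a unique leftmost derivation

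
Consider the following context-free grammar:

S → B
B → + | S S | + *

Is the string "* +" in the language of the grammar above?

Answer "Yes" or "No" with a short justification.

No - no valid derivation exists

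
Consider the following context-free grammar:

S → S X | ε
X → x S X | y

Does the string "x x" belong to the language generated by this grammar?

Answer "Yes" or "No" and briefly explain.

No - no valid derivation exists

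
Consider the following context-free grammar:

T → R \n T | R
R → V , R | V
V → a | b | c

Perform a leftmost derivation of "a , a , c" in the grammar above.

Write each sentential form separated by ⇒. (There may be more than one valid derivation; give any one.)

T ⇒ R ⇒ V , R ⇒ a , R ⇒ a , V , R ⇒ a , a , R ⇒ a , a , V ⇒ a , a , c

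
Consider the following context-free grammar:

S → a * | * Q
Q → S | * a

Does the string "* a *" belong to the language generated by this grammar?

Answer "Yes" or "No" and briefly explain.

Yes - a valid derivation exists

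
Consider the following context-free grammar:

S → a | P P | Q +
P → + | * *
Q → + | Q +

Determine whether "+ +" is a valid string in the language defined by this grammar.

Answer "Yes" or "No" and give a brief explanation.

Yes - a valid derivation exists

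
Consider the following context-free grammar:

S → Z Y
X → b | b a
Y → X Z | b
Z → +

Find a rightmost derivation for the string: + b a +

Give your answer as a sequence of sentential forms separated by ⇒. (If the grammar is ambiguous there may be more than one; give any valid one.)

S ⇒ Z Y ⇒ Z X Z ⇒ Z X + ⇒ Z b a + ⇒ + b a +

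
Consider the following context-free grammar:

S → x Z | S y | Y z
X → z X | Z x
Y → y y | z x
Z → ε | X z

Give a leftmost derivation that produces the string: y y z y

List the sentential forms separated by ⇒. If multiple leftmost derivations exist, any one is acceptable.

S ⇒ S y ⇒ Y z y ⇒ y y z y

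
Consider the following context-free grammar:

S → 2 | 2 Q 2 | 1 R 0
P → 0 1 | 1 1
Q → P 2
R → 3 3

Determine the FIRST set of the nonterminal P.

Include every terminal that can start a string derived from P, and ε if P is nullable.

We compute FIRST(P) using the standard algorithm.
FIRST(P) = {0, 1}
FIRST(Q) = {0, 1}
FIRST(R) = {3}
FIRST(S) = {1, 2}
Therefore, FIRST(P) = {0, 1}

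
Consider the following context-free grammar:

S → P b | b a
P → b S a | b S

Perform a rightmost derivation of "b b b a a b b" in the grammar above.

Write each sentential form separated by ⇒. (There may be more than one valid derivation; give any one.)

S ⇒ P b ⇒ b S b ⇒ b P b b ⇒ b b S a b b ⇒ b b b a a b b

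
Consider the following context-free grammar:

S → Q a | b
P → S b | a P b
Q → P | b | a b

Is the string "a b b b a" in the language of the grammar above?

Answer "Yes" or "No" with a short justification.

Yes - a valid derivation exists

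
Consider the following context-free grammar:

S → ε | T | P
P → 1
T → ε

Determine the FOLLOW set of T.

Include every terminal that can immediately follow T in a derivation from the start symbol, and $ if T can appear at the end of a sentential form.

We compute FOLLOW(T) using the standard algorithm.
FOLLOW(S) starts with {$}.
FIRST(P) = {1}
FIRST(S) = {1, ε}
FIRST(T) = {ε}
FOLLOW(P) = {$}
FOLLOW(S) = {$}
FOLLOW(T) = {$}
Therefore, FOLLOW(T) = {$}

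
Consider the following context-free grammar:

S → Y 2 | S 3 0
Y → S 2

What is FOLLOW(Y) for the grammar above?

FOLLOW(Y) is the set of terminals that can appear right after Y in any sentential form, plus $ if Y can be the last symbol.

We compute FOLLOW(Y) using the standard algorithm.
FOLLOW(S) starts with {$}.
FIRST(S) = {}
FIRST(Y) = {}
FOLLOW(S) = {$, 2, 3}
FOLLOW(Y) = {2}
Therefore, FOLLOW(Y) = {2}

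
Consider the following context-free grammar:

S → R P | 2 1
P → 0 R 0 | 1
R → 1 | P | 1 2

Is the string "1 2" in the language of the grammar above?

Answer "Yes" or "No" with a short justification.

No - no valid derivation exists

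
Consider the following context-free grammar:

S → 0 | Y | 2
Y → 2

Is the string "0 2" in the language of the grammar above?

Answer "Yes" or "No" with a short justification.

No - no valid derivation exists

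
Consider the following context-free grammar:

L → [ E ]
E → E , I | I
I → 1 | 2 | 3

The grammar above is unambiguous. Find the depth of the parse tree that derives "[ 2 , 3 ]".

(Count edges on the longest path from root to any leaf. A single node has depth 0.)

4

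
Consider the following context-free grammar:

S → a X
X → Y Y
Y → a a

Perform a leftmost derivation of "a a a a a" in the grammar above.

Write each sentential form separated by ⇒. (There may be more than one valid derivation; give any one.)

S ⇒ a X ⇒ a Y Y ⇒ a a a Y ⇒ a a a a a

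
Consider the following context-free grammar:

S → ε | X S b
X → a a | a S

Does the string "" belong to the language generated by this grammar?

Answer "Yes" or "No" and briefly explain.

Yes - a valid derivation exists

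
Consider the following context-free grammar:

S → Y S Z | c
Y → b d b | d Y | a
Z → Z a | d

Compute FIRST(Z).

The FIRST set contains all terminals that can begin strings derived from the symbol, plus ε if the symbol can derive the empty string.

We compute FIRST(Z) using the standard algorithm.
FIRST(S) = {a, b, c, d}
FIRST(Y) = {a, b, d}
FIRST(Z) = {d}
Therefore, FIRST(Z) = {d}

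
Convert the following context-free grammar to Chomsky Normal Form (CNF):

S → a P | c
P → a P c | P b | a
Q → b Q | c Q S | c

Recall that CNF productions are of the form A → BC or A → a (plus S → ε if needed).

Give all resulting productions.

TA → a; S → c; TC → c; TB → b; P → a; Q → c; S → TA P; P → TA X0; X0 → P TC; P → P TB; Q → TB Q; Q → TC X1; X1 → Q S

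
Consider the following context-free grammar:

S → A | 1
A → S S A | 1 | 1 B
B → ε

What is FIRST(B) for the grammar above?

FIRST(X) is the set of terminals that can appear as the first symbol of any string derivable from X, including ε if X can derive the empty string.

We compute FIRST(B) using the standard algorithm.
FIRST(A) = {1}
FIRST(B) = {ε}
FIRST(S) = {1}
Therefore, FIRST(B) = {ε}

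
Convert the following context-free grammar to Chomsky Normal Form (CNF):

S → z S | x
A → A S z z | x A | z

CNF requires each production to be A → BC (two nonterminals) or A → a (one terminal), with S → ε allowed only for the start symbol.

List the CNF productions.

TZ → z; S → x; TX → x; A → z; S → TZ S; A → A X0; X0 → S X1; X1 → TZ TZ; A → TX A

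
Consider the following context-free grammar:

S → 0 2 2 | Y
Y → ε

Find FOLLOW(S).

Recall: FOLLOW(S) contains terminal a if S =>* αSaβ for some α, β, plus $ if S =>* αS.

We compute FOLLOW(S) using the standard algorithm.
FOLLOW(S) starts with {$}.
FIRST(S) = {0, ε}
FIRST(Y) = {ε}
FOLLOW(S) = {$}
FOLLOW(Y) = {$}
Therefore, FOLLOW(S) = {$}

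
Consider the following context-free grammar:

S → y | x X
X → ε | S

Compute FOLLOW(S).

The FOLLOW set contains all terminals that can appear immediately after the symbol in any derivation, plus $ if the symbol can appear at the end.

We compute FOLLOW(S) using the standard algorithm.
FOLLOW(S) starts with {$}.
FIRST(S) = {x, y}
FIRST(X) = {x, y, ε}
FOLLOW(S) = {$}
FOLLOW(X) = {$}
Therefore, FOLLOW(S) = {$}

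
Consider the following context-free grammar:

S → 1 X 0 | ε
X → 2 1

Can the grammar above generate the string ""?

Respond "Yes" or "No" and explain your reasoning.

Yes - a valid derivation exists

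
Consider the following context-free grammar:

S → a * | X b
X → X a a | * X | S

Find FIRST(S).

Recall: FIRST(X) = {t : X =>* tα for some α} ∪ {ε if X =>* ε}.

We compute FIRST(S) using the standard algorithm.
FIRST(S) = {*, a}
FIRST(X) = {*, a}
Therefore, FIRST(S) = {*, a}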